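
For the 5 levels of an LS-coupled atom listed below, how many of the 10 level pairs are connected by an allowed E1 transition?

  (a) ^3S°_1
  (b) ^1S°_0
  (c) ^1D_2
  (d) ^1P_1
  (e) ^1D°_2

3

(a)–(b): forbidden (parity, ΔS, ΔL).
(a)–(c): forbidden (ΔS, ΔL).
(a)–(d): forbidden (ΔS).
(a)–(e): forbidden (parity, ΔS, ΔL).
(b)–(c): forbidden (ΔL, ΔJ).
(b)–(d): allowed.
(b)–(e): forbidden (parity, ΔL, ΔJ).
(c)–(d): forbidden (parity).
(c)–(e): allowed.
(d)–(e): allowed.
Allowed pairs: 3 of 10.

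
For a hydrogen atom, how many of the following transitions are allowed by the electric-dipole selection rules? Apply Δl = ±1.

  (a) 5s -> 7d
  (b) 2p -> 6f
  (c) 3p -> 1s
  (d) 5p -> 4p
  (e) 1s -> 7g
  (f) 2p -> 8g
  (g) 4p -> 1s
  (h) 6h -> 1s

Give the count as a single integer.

2

(a) forbidden — Δl = +2 (E1 requires Δl = ±1)
(b) forbidden — Δl = +2 (E1 requires Δl = ±1)
(c) allowed
(d) forbidden — Δl = +0 (E1 requires Δl = ±1)
(e) forbidden — Δl = +4 (E1 requires Δl = ±1)
(f) forbidden — Δl = +3 (E1 requires Δl = ±1)
(g) allowed
(h) forbidden — Δl = -5 (E1 requires Δl = ±1)
Total allowed: 2 of 8.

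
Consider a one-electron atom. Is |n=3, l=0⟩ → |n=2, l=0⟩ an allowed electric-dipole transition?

forbidden

l: 0 → 0 (Δl = +0). Δl = ±1 fails.
The transition is electric-dipole forbidden.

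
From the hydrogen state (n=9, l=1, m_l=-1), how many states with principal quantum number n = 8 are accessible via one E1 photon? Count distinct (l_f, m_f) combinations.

4

E1 requires Δl = ±1, so l_f ∈ {0, 2}; with 0 ≤ l_f ≤ n_f−1 = 7, the allowed l_f values are {0, 2}.
For l_f = 0: m_f ∈ {m_i−1, m_i, m_i+1} ∩ [−0, 0] = {0} → 1 state.
For l_f = 2: m_f ∈ {m_i−1, m_i, m_i+1} ∩ [−2, 2] = {-2, -1, 0} → 3 states.
Total: 4.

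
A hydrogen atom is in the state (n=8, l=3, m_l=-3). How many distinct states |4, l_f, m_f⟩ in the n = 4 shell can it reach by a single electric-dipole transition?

E1 requires Δl = ±1, so l_f ∈ {2, 4}; with 0 ≤ l_f ≤ n_f−1 = 3, the allowed l_f values are {2}.
For l_f = 2: m_f ∈ {m_i−1, m_i, m_i+1} ∩ [−2, 2] = {-2} → 1 state.
Total: 1.

1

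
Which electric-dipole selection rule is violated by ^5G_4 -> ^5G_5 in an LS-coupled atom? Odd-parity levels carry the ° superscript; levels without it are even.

Reading off the term symbols: S 2→2, L 4→4, J 4→5, parity even→even.
Parity must change: even → even — ✗.
ΔS = 0: S: 2 → 2 — ✓.
ΔL = 0, ±1 (not L=0↔0): L: 4 → 4, ΔL = +0 — ✓.
ΔJ = 0, ±1 (not J=0↔0): J: 4 → 5, ΔJ = +1 — ✓.

parity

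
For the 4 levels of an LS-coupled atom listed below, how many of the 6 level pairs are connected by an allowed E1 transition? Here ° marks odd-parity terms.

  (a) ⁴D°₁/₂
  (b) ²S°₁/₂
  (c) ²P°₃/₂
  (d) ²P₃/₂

2

(a)–(b): forbidden (parity, ΔS, ΔL).
(a)–(c): forbidden (parity, ΔS).
(a)–(d): forbidden (ΔS).
(b)–(c): forbidden (parity).
(b)–(d): allowed.
(c)–(d): allowed.
Allowed pairs: 2 of 6.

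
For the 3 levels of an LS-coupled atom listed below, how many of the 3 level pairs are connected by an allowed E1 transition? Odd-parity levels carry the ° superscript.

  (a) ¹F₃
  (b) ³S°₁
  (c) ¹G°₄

1

(a)–(b): forbidden (ΔS, ΔL, ΔJ).
(a)–(c): allowed.
(b)–(c): forbidden (parity, ΔS, ΔL, ΔJ).
Allowed pairs: 1 of 3.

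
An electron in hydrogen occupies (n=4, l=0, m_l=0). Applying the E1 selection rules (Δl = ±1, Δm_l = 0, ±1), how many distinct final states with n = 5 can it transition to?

3

E1 requires Δl = ±1, so l_f ∈ {-1, 1}; with 0 ≤ l_f ≤ n_f−1 = 4, the allowed l_f values are {1}.
For l_f = 1: m_f ∈ {m_i−1, m_i, m_i+1} ∩ [−1, 1] = {-1, 0, 1} → 3 states.
Total: 3.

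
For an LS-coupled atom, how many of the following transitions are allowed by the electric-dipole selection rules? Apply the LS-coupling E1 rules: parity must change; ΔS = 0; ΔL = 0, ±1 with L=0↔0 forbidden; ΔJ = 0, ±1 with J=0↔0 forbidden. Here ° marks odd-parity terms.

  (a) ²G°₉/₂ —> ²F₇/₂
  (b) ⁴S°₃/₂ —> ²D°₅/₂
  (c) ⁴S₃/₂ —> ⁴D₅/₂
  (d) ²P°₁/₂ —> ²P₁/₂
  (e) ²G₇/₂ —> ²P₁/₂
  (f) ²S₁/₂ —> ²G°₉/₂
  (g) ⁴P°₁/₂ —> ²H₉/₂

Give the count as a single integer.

2

(a) allowed
(b) forbidden (parity, ΔS, ΔL fail)
(c) forbidden (parity, ΔL fail)
(d) allowed
(e) forbidden (parity, ΔL, ΔJ fail)
(f) forbidden (ΔL, ΔJ fail)
(g) forbidden (ΔS, ΔL, ΔJ fail)
Total allowed: 2 of 7.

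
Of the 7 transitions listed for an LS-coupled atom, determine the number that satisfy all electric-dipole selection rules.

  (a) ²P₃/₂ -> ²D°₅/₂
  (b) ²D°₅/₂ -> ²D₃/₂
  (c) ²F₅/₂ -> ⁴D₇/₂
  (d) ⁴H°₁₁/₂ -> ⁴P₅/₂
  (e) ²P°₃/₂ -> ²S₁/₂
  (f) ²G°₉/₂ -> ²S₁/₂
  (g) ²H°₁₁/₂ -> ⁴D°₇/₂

(a) allowed
(b) allowed
(c) forbidden (parity, ΔS fail)
(d) forbidden (ΔL, ΔJ fail)
(e) allowed
(f) forbidden (ΔL, ΔJ fail)
(g) forbidden (parity, ΔS, ΔL, ΔJ fail)
Total allowed: 3 of 7.

3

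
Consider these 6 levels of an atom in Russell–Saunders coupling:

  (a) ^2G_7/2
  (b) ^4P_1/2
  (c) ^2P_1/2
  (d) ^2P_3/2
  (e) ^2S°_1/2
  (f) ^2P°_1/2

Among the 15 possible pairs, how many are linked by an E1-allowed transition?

4

(a)–(b): forbidden (parity, ΔS, ΔL, ΔJ).
(a)–(c): forbidden (parity, ΔL, ΔJ).
(a)–(d): forbidden (parity, ΔL, ΔJ).
(a)–(e): forbidden (ΔL, ΔJ).
(a)–(f): forbidden (ΔL, ΔJ).
(b)–(c): forbidden (parity, ΔS).
(b)–(d): forbidden (parity, ΔS).
(b)–(e): forbidden (ΔS).
(b)–(f): forbidden (ΔS).
(c)–(d): forbidden (parity).
(c)–(e): allowed.
(c)–(f): allowed.
(d)–(e): allowed.
(d)–(f): allowed.
(e)–(f): forbidden (parity).
Allowed pairs: 4 of 15.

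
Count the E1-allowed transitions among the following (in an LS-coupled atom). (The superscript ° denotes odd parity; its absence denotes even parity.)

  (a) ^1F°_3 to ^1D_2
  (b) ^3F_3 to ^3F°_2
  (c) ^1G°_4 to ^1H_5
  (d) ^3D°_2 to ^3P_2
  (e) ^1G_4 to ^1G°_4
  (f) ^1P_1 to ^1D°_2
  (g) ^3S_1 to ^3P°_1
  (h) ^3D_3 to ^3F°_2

8

(a) allowed
(b) allowed
(c) allowed
(d) allowed
(e) allowed
(f) allowed
(g) allowed
(h) allowed
Total allowed: 8 of 8.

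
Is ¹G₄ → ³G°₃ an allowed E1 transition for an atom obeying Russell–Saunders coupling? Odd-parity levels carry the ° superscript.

Parity must change: even → odd — ✓.
ΔS = 0: S: 0 → 1 — ✗.
ΔL = 0, ±1 (not L=0↔0): L: 4 → 4, ΔL = +0 — ✓.
ΔJ = 0, ±1 (not J=0↔0): J: 4 → 3, ΔJ = -1 — ✓.
Rule(s) violated: ΔS.

forbidden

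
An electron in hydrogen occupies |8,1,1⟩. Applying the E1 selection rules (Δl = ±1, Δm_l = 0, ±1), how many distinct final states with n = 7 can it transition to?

4

E1 requires Δl = ±1, so l_f ∈ {0, 2}; with 0 ≤ l_f ≤ n_f−1 = 6, the allowed l_f values are {0, 2}.
For l_f = 0: m_f ∈ {m_i−1, m_i, m_i+1} ∩ [−0, 0] = {0} → 1 state.
For l_f = 2: m_f ∈ {m_i−1, m_i, m_i+1} ∩ [−2, 2] = {0, 1, 2} → 3 states.
Total: 4.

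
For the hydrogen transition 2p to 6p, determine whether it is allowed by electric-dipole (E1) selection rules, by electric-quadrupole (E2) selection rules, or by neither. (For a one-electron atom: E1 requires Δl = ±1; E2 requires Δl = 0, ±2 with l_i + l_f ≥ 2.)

Δl = 1 − 1 = +0; l_i + l_f = 2.
E1 (Δl = ±1): not satisfied.
E2 (Δl = 0,±2, l_i+l_f ≥ 2): satisfied.

E2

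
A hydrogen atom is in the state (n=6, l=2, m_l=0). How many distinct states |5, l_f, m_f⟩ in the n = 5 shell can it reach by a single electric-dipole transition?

6

E1 requires Δl = ±1, so l_f ∈ {1, 3}; with 0 ≤ l_f ≤ n_f−1 = 4, the allowed l_f values are {1, 3}.
For l_f = 1: m_f ∈ {m_i−1, m_i, m_i+1} ∩ [−1, 1] = {-1, 0, 1} → 3 states.
For l_f = 3: m_f ∈ {m_i−1, m_i, m_i+1} ∩ [−3, 3] = {-1, 0, 1} → 3 states.
Total: 6.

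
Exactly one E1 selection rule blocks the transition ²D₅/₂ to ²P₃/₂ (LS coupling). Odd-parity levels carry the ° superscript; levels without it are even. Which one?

Initial level: S=1/2, L=2, J=5/2, parity even. Final level: S=1/2, L=1, J=3/2, parity even.
ΔJ = 0, ±1 (not J=0↔0): J: 5/2 → 3/2, ΔJ = -1 — satisfied.
ΔL = 0, ±1 (not L=0↔0): L: 2 → 1, ΔL = -1 — satisfied.
ΔS = 0: S: 1/2 → 1/2 — satisfied.
Parity must change: even → even — violated.

parity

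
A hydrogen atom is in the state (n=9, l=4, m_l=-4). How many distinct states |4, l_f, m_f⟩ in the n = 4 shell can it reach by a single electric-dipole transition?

E1 requires Δl = ±1, so l_f ∈ {3, 5}; with 0 ≤ l_f ≤ n_f−1 = 3, the allowed l_f values are {3}.
For l_f = 3: m_f ∈ {m_i−1, m_i, m_i+1} ∩ [−3, 3] = {-3} → 1 state.
Total: 1.

1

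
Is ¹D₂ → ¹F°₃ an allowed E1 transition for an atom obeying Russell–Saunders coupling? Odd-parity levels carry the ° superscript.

allowed

Reading off the term symbols: S 0→0, L 2→3, J 2→3, parity even→odd.
Parity must change: even → odd — ✓.
ΔS = 0: S: 0 → 0 — ✓.
ΔL = 0, ±1 (not L=0↔0): L: 2 → 3, ΔL = +1 — ✓.
ΔJ = 0, ±1 (not J=0↔0): J: 2 → 3, ΔJ = +1 — ✓.
All four E1 rules are satisfied.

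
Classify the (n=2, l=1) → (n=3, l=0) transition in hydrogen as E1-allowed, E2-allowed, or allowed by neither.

Δl = 0 − 1 = -1; l_i + l_f = 1.
E1 (Δl = ±1): satisfied.
E2 (Δl = 0,±2, l_i+l_f ≥ 2): not satisfied.

E1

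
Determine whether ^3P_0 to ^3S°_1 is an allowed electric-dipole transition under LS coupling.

Parity must change: even → odd — ✓.
ΔS = 0: S: 1 → 1 — ✓.
ΔL = 0, ±1 (not L=0↔0): L: 1 → 0, ΔL = -1 — ✓.
ΔJ = 0, ±1 (not J=0↔0): J: 0 → 1, ΔJ = +1 — ✓.
All four E1 rules are satisfied.

allowed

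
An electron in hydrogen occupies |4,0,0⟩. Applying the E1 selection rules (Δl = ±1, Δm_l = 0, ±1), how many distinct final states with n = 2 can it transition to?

E1 requires Δl = ±1, so l_f ∈ {-1, 1}; with 0 ≤ l_f ≤ n_f−1 = 1, the allowed l_f values are {1}.
For l_f = 1: m_f ∈ {m_i−1, m_i, m_i+1} ∩ [−1, 1] = {-1, 0, 1} → 3 states.
Total: 3.

3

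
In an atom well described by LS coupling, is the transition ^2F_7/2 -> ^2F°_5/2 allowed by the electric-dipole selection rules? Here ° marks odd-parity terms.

Initial level: S=1/2, L=3, J=7/2, parity even. Final level: S=1/2, L=3, J=5/2, parity odd.
Parity must change: even → odd — passes.
ΔS = 0: S: 1/2 → 1/2 — passes.
ΔL = 0, ±1 (not L=0↔0): L: 3 → 3, ΔL = +0 — passes.
ΔJ = 0, ±1 (not J=0↔0): J: 7/2 → 5/2, ΔJ = -1 — passes.
All four E1 rules are satisfied.

allowed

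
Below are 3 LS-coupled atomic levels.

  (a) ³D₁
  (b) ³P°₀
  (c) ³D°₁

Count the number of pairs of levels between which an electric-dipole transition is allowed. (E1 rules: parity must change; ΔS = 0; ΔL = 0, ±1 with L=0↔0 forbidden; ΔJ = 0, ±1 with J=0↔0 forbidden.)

2

(a)–(b): allowed.
(a)–(c): allowed.
(b)–(c): forbidden (parity).
Allowed pairs: 2 of 3.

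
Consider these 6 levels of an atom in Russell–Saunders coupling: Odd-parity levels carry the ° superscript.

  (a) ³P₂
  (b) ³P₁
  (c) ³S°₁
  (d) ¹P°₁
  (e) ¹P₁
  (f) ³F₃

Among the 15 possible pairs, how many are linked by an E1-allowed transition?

3

(a)–(b): forbidden (parity).
(a)–(c): allowed.
(a)–(d): forbidden (ΔS).
(a)–(e): forbidden (parity, ΔS).
(a)–(f): forbidden (parity, ΔL).
(b)–(c): allowed.
(b)–(d): forbidden (ΔS).
(b)–(e): forbidden (parity, ΔS).
(b)–(f): forbidden (parity, ΔL, ΔJ).
(c)–(d): forbidden (parity, ΔS).
(c)–(e): forbidden (ΔS).
(c)–(f): forbidden (ΔL, ΔJ).
(d)–(e): allowed.
(d)–(f): forbidden (ΔS, ΔL, ΔJ).
(e)–(f): forbidden (parity, ΔS, ΔL, ΔJ).
Allowed pairs: 3 of 15.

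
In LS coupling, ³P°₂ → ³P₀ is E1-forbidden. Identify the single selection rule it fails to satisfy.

the ΔJ = 0, ±1 rule

ΔL = 0, ±1 (not L=0↔0): L: 1 → 1, ΔL = +0 — ✓.
ΔS = 0: S: 1 → 1 — ✓.
Parity must change: odd → even — ✓.
ΔJ = 0, ±1 (not J=0↔0): J: 2 → 0, ΔJ = -2 — ✗.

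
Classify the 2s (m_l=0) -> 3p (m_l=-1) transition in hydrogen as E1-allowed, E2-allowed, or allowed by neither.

E1

Δl = 1 − 0 = +1; l_i + l_f = 1.
Δm_l = -1.
E1 (Δl = ±1, |Δm_l| ≤ 1): satisfied.
E2 (Δl = 0,±2, l_i+l_f ≥ 2, |Δm_l| ≤ 2): not satisfied.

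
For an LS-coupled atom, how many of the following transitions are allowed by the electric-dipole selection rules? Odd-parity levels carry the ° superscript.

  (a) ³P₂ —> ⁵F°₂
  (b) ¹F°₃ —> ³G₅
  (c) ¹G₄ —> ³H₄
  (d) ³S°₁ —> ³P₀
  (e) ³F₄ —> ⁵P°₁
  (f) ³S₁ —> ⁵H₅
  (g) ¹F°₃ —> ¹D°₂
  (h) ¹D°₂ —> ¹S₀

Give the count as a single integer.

1

(a) forbidden (ΔS, ΔL fail)
(b) forbidden (ΔS, ΔJ fail)
(c) forbidden (parity, ΔS fail)
(d) allowed
(e) forbidden (ΔS, ΔL, ΔJ fail)
(f) forbidden (parity, ΔS, ΔL, ΔJ fail)
(g) forbidden (parity fails)
(h) forbidden (ΔL, ΔJ fail)
Total allowed: 1 of 8.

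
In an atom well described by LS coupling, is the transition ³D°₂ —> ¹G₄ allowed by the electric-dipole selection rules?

Initial level: S=1, L=2, J=2, parity odd. Final level: S=0, L=4, J=4, parity even.
Parity must change: odd → even — satisfied.
ΔS = 0: S: 1 → 0 — violated.
ΔL = 0, ±1 (not L=0↔0): L: 2 → 4, ΔL = +2 — violated.
ΔJ = 0, ±1 (not J=0↔0): J: 2 → 4, ΔJ = +2 — violated.
Rule(s) violated: ΔS, ΔL, ΔJ.

forbidden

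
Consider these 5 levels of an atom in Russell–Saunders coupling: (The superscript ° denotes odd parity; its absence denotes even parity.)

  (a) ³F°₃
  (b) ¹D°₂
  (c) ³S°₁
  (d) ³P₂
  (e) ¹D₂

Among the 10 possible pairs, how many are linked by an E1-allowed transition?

(a)–(b): forbidden (parity, ΔS).
(a)–(c): forbidden (parity, ΔL, ΔJ).
(a)–(d): forbidden (ΔL).
(a)–(e): forbidden (ΔS).
(b)–(c): forbidden (parity, ΔS, ΔL).
(b)–(d): forbidden (ΔS).
(b)–(e): allowed.
(c)–(d): allowed.
(c)–(e): forbidden (ΔS, ΔL).
(d)–(e): forbidden (parity, ΔS).
Allowed pairs: 2 of 10.

2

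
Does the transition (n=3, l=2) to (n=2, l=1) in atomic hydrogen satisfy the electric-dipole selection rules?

l: 2 → 1 (Δl = -1). Δl = ±1 ✓.
All E1 selection rules are satisfied.

allowed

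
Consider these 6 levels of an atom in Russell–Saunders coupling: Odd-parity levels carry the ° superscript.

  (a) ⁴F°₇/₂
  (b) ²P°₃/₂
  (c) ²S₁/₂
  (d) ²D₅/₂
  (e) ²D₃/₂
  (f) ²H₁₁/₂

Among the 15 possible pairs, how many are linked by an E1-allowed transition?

(a)–(b): forbidden (parity, ΔS, ΔL, ΔJ).
(a)–(c): forbidden (ΔS, ΔL, ΔJ).
(a)–(d): forbidden (ΔS).
(a)–(e): forbidden (ΔS, ΔJ).
(a)–(f): forbidden (ΔS, ΔL, ΔJ).
(b)–(c): allowed.
(b)–(d): allowed.
(b)–(e): allowed.
(b)–(f): forbidden (ΔL, ΔJ).
(c)–(d): forbidden (parity, ΔL, ΔJ).
(c)–(e): forbidden (parity, ΔL).
(c)–(f): forbidden (parity, ΔL, ΔJ).
(d)–(e): forbidden (parity).
(d)–(f): forbidden (parity, ΔL, ΔJ).
(e)–(f): forbidden (parity, ΔL, ΔJ).
Allowed pairs: 3 of 15.

3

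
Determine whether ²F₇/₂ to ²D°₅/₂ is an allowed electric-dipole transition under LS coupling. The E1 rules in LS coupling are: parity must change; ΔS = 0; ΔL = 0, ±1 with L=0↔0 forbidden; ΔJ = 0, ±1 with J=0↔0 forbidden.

ΔJ = 0, ±1 (not J=0↔0): J: 7/2 → 5/2, ΔJ = -1 — passes.
Parity must change: even → odd — passes.
ΔS = 0: S: 1/2 → 1/2 — passes.
ΔL = 0, ±1 (not L=0↔0): L: 3 → 2, ΔL = -1 — passes.
All four E1 rules are satisfied.

allowed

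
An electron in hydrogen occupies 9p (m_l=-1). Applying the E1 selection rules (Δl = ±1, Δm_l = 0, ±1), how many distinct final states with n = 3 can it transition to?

4

E1 requires Δl = ±1, so l_f ∈ {0, 2}; with 0 ≤ l_f ≤ n_f−1 = 2, the allowed l_f values are {0, 2}.
For l_f = 0: m_f ∈ {m_i−1, m_i, m_i+1} ∩ [−0, 0] = {0} → 1 state.
For l_f = 2: m_f ∈ {m_i−1, m_i, m_i+1} ∩ [−2, 2] = {-2, -1, 0} → 3 states.
Total: 4.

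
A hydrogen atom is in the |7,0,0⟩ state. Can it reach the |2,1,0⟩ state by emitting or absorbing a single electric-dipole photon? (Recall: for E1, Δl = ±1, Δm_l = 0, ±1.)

allowed

Initial l = 0, final l = 1, so Δl = +1. E1 requires Δl = ±1: ✓.
m_l: 0 → 0 (Δm_l = +0). |Δm_l| ≤ 1 ✓.
All E1 selection rules are satisfied.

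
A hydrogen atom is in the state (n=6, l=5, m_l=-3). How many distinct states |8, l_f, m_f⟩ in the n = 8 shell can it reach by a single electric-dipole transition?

E1 requires Δl = ±1, so l_f ∈ {4, 6}; with 0 ≤ l_f ≤ n_f−1 = 7, the allowed l_f values are {4, 6}.
For l_f = 4: m_f ∈ {m_i−1, m_i, m_i+1} ∩ [−4, 4] = {-4, -3, -2} → 3 states.
For l_f = 6: m_f ∈ {m_i−1, m_i, m_i+1} ∩ [−6, 6] = {-4, -3, -2} → 3 states.
Total: 6.

6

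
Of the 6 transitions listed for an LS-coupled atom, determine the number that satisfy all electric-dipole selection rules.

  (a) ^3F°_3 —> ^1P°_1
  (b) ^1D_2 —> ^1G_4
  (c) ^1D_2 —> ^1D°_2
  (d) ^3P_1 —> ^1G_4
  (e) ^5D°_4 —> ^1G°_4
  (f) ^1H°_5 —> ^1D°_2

(a) forbidden (parity, ΔS, ΔL, ΔJ fail)
(b) forbidden (parity, ΔL, ΔJ fail)
(c) allowed
(d) forbidden (parity, ΔS, ΔL, ΔJ fail)
(e) forbidden (parity, ΔS, ΔL fail)
(f) forbidden (parity, ΔL, ΔJ fail)
Total allowed: 1 of 6.

1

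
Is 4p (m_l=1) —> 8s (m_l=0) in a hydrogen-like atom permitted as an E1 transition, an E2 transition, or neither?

Δl = 0 − 1 = -1; l_i + l_f = 1.
Δm_l = -1.
E1 (Δl = ±1, |Δm_l| ≤ 1): satisfied.
E2 (Δl = 0,±2, l_i+l_f ≥ 2, |Δm_l| ≤ 2): not satisfied.

E1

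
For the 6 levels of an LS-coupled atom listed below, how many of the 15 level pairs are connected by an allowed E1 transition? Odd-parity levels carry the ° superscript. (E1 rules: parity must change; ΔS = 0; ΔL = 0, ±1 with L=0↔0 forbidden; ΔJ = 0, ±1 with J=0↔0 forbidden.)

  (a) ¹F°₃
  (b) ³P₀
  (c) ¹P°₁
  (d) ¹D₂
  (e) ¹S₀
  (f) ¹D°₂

4

(a)–(b): forbidden (ΔS, ΔL, ΔJ).
(a)–(c): forbidden (parity, ΔL, ΔJ).
(a)–(d): allowed.
(a)–(e): forbidden (ΔL, ΔJ).
(a)–(f): forbidden (parity).
(b)–(c): forbidden (ΔS).
(b)–(d): forbidden (parity, ΔS, ΔJ).
(b)–(e): forbidden (parity, ΔS, ΔJ).
(b)–(f): forbidden (ΔS, ΔJ).
(c)–(d): allowed.
(c)–(e): allowed.
(c)–(f): forbidden (parity).
(d)–(e): forbidden (parity, ΔL, ΔJ).
(d)–(f): allowed.
(e)–(f): forbidden (ΔL, ΔJ).
Allowed pairs: 4 of 15.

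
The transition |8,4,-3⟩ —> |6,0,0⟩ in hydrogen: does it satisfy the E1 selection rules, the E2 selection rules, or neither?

Δl = 0 − 4 = -4; l_i + l_f = 4.
Δm_l = +3.
E1 (Δl = ±1, |Δm_l| ≤ 1): not satisfied.
E2 (Δl = 0,±2, l_i+l_f ≥ 2, |Δm_l| ≤ 2): not satisfied.

neither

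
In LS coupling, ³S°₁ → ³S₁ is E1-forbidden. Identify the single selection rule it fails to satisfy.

the L=0 ↔ L=0 exclusion

Reading off the term symbols: S 1→1, L 0→0, J 1→1, parity odd→even.
Parity must change: odd → even — ✓.
ΔS = 0: S: 1 → 1 — ✓.
ΔL = 0, ±1 (not L=0↔0): L: 0 → 0, ΔL = +0 — ✗.
ΔJ = 0, ±1 (not J=0↔0): J: 1 → 1, ΔJ = +0 — ✓.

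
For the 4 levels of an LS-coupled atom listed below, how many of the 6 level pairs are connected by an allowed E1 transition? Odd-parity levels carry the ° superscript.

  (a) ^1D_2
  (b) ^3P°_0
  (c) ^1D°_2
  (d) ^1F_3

2

(a)–(b): forbidden (ΔS, ΔJ).
(a)–(c): allowed.
(a)–(d): forbidden (parity).
(b)–(c): forbidden (parity, ΔS, ΔJ).
(b)–(d): forbidden (ΔS, ΔL, ΔJ).
(c)–(d): allowed.
Allowed pairs: 2 of 6.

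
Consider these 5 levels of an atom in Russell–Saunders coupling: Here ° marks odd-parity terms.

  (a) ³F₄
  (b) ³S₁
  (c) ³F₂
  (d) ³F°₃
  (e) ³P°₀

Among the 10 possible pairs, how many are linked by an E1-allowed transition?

3

(a)–(b): forbidden (parity, ΔL, ΔJ).
(a)–(c): forbidden (parity, ΔJ).
(a)–(d): allowed.
(a)–(e): forbidden (ΔL, ΔJ).
(b)–(c): forbidden (parity, ΔL).
(b)–(d): forbidden (ΔL, ΔJ).
(b)–(e): allowed.
(c)–(d): allowed.
(c)–(e): forbidden (ΔL, ΔJ).
(d)–(e): forbidden (parity, ΔL, ΔJ).
Allowed pairs: 3 of 10.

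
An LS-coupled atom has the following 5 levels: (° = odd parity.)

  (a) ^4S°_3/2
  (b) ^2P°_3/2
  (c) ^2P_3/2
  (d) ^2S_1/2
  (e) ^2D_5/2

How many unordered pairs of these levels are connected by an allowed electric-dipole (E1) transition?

3

(a)–(b): forbidden (parity, ΔS).
(a)–(c): forbidden (ΔS).
(a)–(d): forbidden (ΔS, ΔL).
(a)–(e): forbidden (ΔS, ΔL).
(b)–(c): allowed.
(b)–(d): allowed.
(b)–(e): allowed.
(c)–(d): forbidden (parity).
(c)–(e): forbidden (parity).
(d)–(e): forbidden (parity, ΔL, ΔJ).
Allowed pairs: 3 of 10.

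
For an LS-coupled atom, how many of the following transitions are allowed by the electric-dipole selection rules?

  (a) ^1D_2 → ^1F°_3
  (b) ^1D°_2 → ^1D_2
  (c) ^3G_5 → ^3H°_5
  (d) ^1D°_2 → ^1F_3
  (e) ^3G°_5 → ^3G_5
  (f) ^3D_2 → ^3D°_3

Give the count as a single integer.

6

(a) allowed
(b) allowed
(c) allowed
(d) allowed
(e) allowed
(f) allowed
Total allowed: 6 of 6.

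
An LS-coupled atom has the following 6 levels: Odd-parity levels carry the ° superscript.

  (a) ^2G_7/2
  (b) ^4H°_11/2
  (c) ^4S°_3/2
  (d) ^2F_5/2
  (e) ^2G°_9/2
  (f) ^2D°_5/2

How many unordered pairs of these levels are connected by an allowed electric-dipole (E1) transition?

(a)–(b): forbidden (ΔS, ΔJ).
(a)–(c): forbidden (ΔS, ΔL, ΔJ).
(a)–(d): forbidden (parity).
(a)–(e): allowed.
(a)–(f): forbidden (ΔL).
(b)–(c): forbidden (parity, ΔL, ΔJ).
(b)–(d): forbidden (ΔS, ΔL, ΔJ).
(b)–(e): forbidden (parity, ΔS).
(b)–(f): forbidden (parity, ΔS, ΔL, ΔJ).
(c)–(d): forbidden (ΔS, ΔL).
(c)–(e): forbidden (parity, ΔS, ΔL, ΔJ).
(c)–(f): forbidden (parity, ΔS, ΔL).
(d)–(e): forbidden (ΔJ).
(d)–(f): allowed.
(e)–(f): forbidden (parity, ΔL, ΔJ).
Allowed pairs: 2 of 15.

2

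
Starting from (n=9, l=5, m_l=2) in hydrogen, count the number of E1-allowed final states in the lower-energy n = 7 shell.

6

E1 requires Δl = ±1, so l_f ∈ {4, 6}; with 0 ≤ l_f ≤ n_f−1 = 6, the allowed l_f values are {4, 6}.
For l_f = 4: m_f ∈ {m_i−1, m_i, m_i+1} ∩ [−4, 4] = {1, 2, 3} → 3 states.
For l_f = 6: m_f ∈ {m_i−1, m_i, m_i+1} ∩ [−6, 6] = {1, 2, 3} → 3 states.
Total: 6.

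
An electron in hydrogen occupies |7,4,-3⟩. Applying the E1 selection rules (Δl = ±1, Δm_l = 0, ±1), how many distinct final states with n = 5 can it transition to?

2

E1 requires Δl = ±1, so l_f ∈ {3, 5}; with 0 ≤ l_f ≤ n_f−1 = 4, the allowed l_f values are {3}.
For l_f = 3: m_f ∈ {m_i−1, m_i, m_i+1} ∩ [−3, 3] = {-3, -2} → 2 states.
Total: 2.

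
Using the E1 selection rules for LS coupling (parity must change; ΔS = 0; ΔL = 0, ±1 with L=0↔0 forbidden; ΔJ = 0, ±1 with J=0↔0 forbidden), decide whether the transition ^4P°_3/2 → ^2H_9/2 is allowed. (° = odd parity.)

forbidden

Reading off the term symbols: S 3/2→1/2, L 1→5, J 3/2→9/2, parity odd→even.
Parity must change: odd → even — satisfied.
ΔS = 0: S: 3/2 → 1/2 — violated.
ΔL = 0, ±1 (not L=0↔0): L: 1 → 5, ΔL = +4 — violated.
ΔJ = 0, ±1 (not J=0↔0): J: 3/2 → 9/2, ΔJ = +3 — violated.
Rule(s) violated: ΔS, ΔL, ΔJ.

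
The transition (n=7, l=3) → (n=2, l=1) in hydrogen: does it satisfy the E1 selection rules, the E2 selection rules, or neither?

E2

Δl = 1 − 3 = -2; l_i + l_f = 4.
E1 (Δl = ±1): not satisfied.
E2 (Δl = 0,±2, l_i+l_f ≥ 2): satisfied.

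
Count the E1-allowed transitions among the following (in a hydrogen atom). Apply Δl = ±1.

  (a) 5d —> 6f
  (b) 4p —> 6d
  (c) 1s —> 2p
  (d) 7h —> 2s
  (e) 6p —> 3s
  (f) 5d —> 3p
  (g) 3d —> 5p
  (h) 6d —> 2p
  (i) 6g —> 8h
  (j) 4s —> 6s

(a) allowed
(b) allowed
(c) allowed
(d) forbidden — Δl = -5 (E1 requires Δl = ±1)
(e) allowed
(f) allowed
(g) allowed
(h) allowed
(i) allowed
(j) forbidden — Δl = +0 (E1 requires Δl = ±1)
Total allowed: 8 of 10.

8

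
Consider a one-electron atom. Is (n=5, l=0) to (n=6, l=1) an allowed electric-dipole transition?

Δl = 1 − 0 = +1; the E1 rule Δl = ±1 is satisfied.
All E1 selection rules are satisfied.

allowed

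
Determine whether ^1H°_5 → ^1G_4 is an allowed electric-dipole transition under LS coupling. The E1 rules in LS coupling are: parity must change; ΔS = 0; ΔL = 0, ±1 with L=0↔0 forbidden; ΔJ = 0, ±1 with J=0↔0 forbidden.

allowed

Initial level: S=0, L=5, J=5, parity odd. Final level: S=0, L=4, J=4, parity even.
Parity must change: odd → even — satisfied.
ΔS = 0: S: 0 → 0 — satisfied.
ΔL = 0, ±1 (not L=0↔0): L: 5 → 4, ΔL = -1 — satisfied.
ΔJ = 0, ±1 (not J=0↔0): J: 5 → 4, ΔJ = -1 — satisfied.
All four E1 rules are satisfied.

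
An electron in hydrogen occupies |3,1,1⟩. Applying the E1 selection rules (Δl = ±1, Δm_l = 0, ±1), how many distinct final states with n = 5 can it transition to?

4

E1 requires Δl = ±1, so l_f ∈ {0, 2}; with 0 ≤ l_f ≤ n_f−1 = 4, the allowed l_f values are {0, 2}.
For l_f = 0: m_f ∈ {m_i−1, m_i, m_i+1} ∩ [−0, 0] = {0} → 1 state.
For l_f = 2: m_f ∈ {m_i−1, m_i, m_i+1} ∩ [−2, 2] = {0, 1, 2} → 3 states.
Total: 4.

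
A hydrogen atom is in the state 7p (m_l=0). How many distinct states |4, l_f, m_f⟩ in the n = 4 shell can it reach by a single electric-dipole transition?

E1 requires Δl = ±1, so l_f ∈ {0, 2}; with 0 ≤ l_f ≤ n_f−1 = 3, the allowed l_f values are {0, 2}.
For l_f = 0: m_f ∈ {m_i−1, m_i, m_i+1} ∩ [−0, 0] = {0} → 1 state.
For l_f = 2: m_f ∈ {m_i−1, m_i, m_i+1} ∩ [−2, 2] = {-1, 0, 1} → 3 states.
Total: 4.

4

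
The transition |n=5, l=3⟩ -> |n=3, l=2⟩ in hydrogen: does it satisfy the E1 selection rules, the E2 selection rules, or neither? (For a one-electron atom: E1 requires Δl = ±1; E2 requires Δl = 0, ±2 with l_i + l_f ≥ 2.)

E1

Δl = 2 − 3 = -1; l_i + l_f = 5.
E1 (Δl = ±1): satisfied.
E2 (Δl = 0,±2, l_i+l_f ≥ 2): not satisfied.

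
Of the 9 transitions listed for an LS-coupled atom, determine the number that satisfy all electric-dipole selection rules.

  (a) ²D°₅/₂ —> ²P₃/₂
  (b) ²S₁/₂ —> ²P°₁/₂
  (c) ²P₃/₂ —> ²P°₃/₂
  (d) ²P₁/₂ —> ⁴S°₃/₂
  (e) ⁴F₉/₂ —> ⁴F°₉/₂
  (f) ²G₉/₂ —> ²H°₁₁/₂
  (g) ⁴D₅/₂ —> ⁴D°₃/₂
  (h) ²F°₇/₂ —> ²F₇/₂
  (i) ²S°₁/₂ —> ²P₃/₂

8

(a) allowed
(b) allowed
(c) allowed
(d) forbidden (ΔS fails)
(e) allowed
(f) allowed
(g) allowed
(h) allowed
(i) allowed
Total allowed: 8 of 9.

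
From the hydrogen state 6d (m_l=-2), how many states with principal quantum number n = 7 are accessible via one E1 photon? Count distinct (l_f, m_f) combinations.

4

E1 requires Δl = ±1, so l_f ∈ {1, 3}; with 0 ≤ l_f ≤ n_f−1 = 6, the allowed l_f values are {1, 3}.
For l_f = 1: m_f ∈ {m_i−1, m_i, m_i+1} ∩ [−1, 1] = {-1} → 1 state.
For l_f = 3: m_f ∈ {m_i−1, m_i, m_i+1} ∩ [−3, 3] = {-3, -2, -1} → 3 states.
Total: 4.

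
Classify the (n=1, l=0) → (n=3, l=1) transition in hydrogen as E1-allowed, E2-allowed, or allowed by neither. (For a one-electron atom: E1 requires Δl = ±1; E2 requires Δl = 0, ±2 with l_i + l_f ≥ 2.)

Δl = 1 − 0 = +1; l_i + l_f = 1.
E1 (Δl = ±1): satisfied.
E2 (Δl = 0,±2, l_i+l_f ≥ 2): not satisfied.

E1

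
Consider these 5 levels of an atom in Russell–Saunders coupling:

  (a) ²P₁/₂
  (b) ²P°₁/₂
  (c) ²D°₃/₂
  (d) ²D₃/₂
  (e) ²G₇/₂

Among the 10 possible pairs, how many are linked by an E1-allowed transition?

4

(a)–(b): allowed.
(a)–(c): allowed.
(a)–(d): forbidden (parity).
(a)–(e): forbidden (parity, ΔL, ΔJ).
(b)–(c): forbidden (parity).
(b)–(d): allowed.
(b)–(e): forbidden (ΔL, ΔJ).
(c)–(d): allowed.
(c)–(e): forbidden (ΔL, ΔJ).
(d)–(e): forbidden (parity, ΔL, ΔJ).
Allowed pairs: 4 of 10.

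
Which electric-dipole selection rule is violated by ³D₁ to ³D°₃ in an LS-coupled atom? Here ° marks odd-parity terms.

Initial level: S=1, L=2, J=1, parity even. Final level: S=1, L=2, J=3, parity odd.
ΔJ = 0, ±1 (not J=0↔0): J: 1 → 3, ΔJ = +2 — fails.
Parity must change: even → odd — ok.
ΔL = 0, ±1 (not L=0↔0): L: 2 → 2, ΔL = +0 — ok.
ΔS = 0: S: 1 → 1 — ok.

the ΔJ = 0, ±1 rule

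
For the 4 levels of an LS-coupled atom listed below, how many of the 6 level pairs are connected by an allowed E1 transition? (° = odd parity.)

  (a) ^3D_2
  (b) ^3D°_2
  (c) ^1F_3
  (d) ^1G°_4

2

(a)–(b): allowed.
(a)–(c): forbidden (parity, ΔS).
(a)–(d): forbidden (ΔS, ΔL, ΔJ).
(b)–(c): forbidden (ΔS).
(b)–(d): forbidden (parity, ΔS, ΔL, ΔJ).
(c)–(d): allowed.
Allowed pairs: 2 of 6.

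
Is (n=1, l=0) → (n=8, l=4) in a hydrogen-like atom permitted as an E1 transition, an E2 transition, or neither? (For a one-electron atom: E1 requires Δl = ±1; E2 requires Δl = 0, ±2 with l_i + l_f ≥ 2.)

neither

Δl = 4 − 0 = +4; l_i + l_f = 4.
E1 (Δl = ±1): not satisfied.
E2 (Δl = 0,±2, l_i+l_f ≥ 2): not satisfied.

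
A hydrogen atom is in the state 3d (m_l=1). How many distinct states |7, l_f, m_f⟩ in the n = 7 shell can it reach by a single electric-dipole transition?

5

E1 requires Δl = ±1, so l_f ∈ {1, 3}; with 0 ≤ l_f ≤ n_f−1 = 6, the allowed l_f values are {1, 3}.
For l_f = 1: m_f ∈ {m_i−1, m_i, m_i+1} ∩ [−1, 1] = {0, 1} → 2 states.
For l_f = 3: m_f ∈ {m_i−1, m_i, m_i+1} ∩ [−3, 3] = {0, 1, 2} → 3 states.
Total: 5.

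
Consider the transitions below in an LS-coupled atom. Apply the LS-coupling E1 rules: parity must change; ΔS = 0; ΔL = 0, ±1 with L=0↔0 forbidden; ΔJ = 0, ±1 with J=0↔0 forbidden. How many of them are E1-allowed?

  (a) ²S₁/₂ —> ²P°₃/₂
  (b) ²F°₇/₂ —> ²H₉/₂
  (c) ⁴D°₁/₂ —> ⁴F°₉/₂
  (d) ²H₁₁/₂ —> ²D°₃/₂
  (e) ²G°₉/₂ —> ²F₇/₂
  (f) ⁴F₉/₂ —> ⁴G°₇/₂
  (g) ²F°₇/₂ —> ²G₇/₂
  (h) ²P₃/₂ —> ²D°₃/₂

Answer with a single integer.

(a) allowed
(b) forbidden (ΔL fails)
(c) forbidden (parity, ΔJ fail)
(d) forbidden (ΔL, ΔJ fail)
(e) allowed
(f) allowed
(g) allowed
(h) allowed
Total allowed: 5 of 8.

5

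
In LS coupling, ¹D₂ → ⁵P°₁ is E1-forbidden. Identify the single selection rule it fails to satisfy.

Reading off the term symbols: S 0→2, L 2→1, J 2→1, parity even→odd.
Parity must change: even → odd — satisfied.
ΔS = 0: S: 0 → 2 — violated.
ΔL = 0, ±1 (not L=0↔0): L: 2 → 1, ΔL = -1 — satisfied.
ΔJ = 0, ±1 (not J=0↔0): J: 2 → 1, ΔJ = -1 — satisfied.

the ΔS = 0 rule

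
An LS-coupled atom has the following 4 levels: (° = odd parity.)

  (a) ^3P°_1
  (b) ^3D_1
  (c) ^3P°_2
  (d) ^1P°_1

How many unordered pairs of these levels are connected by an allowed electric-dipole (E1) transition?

2

(a)–(b): allowed.
(a)–(c): forbidden (parity).
(a)–(d): forbidden (parity, ΔS).
(b)–(c): allowed.
(b)–(d): forbidden (ΔS).
(c)–(d): forbidden (parity, ΔS).
Allowed pairs: 2 of 6.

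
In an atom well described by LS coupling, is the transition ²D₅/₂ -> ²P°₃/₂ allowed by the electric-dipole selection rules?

Initial level: S=1/2, L=2, J=5/2, parity even. Final level: S=1/2, L=1, J=3/2, parity odd.
ΔJ = 0, ±1 (not J=0↔0): J: 5/2 → 3/2, ΔJ = -1 — passes.
Parity must change: even → odd — passes.
ΔS = 0: S: 1/2 → 1/2 — passes.
ΔL = 0, ±1 (not L=0↔0): L: 2 → 1, ΔL = -1 — passes.
All four E1 rules are satisfied.

allowed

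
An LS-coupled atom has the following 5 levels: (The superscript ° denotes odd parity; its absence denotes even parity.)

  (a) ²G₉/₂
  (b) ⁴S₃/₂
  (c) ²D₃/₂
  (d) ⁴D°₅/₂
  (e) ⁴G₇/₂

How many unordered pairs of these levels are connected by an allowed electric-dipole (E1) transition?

(a)–(b): forbidden (parity, ΔS, ΔL, ΔJ).
(a)–(c): forbidden (parity, ΔL, ΔJ).
(a)–(d): forbidden (ΔS, ΔL, ΔJ).
(a)–(e): forbidden (parity, ΔS).
(b)–(c): forbidden (parity, ΔS, ΔL).
(b)–(d): forbidden (ΔL).
(b)–(e): forbidden (parity, ΔL, ΔJ).
(c)–(d): forbidden (ΔS).
(c)–(e): forbidden (parity, ΔS, ΔL, ΔJ).
(d)–(e): forbidden (ΔL).
Allowed pairs: 0 of 10.

0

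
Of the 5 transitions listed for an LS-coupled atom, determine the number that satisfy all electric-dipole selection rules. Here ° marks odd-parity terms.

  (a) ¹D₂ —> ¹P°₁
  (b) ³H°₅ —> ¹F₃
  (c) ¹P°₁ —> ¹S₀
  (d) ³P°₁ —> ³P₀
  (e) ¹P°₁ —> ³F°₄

(a) allowed
(b) forbidden (ΔS, ΔL, ΔJ fail)
(c) allowed
(d) allowed
(e) forbidden (parity, ΔS, ΔL, ΔJ fail)
Total allowed: 3 of 5.

3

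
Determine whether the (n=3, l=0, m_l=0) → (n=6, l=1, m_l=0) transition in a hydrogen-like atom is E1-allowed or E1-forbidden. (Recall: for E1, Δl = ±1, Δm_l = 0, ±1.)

allowed

l: 0 → 1 (Δl = +1). Δl = ±1 satisfied.
Δm_l = 0 − (0) = +0. E1 requires Δm_l = 0, ±1: satisfied.
All E1 selection rules are satisfied.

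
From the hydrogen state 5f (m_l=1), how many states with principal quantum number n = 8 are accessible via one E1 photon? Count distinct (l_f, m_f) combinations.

6

E1 requires Δl = ±1, so l_f ∈ {2, 4}; with 0 ≤ l_f ≤ n_f−1 = 7, the allowed l_f values are {2, 4}.
For l_f = 2: m_f ∈ {m_i−1, m_i, m_i+1} ∩ [−2, 2] = {0, 1, 2} → 3 states.
For l_f = 4: m_f ∈ {m_i−1, m_i, m_i+1} ∩ [−4, 4] = {0, 1, 2} → 3 states.
Total: 6.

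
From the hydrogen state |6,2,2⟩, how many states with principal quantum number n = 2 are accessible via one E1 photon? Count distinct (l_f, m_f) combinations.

1

E1 requires Δl = ±1, so l_f ∈ {1, 3}; with 0 ≤ l_f ≤ n_f−1 = 1, the allowed l_f values are {1}.
For l_f = 1: m_f ∈ {m_i−1, m_i, m_i+1} ∩ [−1, 1] = {1} → 1 state.
Total: 1.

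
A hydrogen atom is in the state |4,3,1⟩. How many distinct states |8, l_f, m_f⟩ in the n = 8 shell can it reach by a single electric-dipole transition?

E1 requires Δl = ±1, so l_f ∈ {2, 4}; with 0 ≤ l_f ≤ n_f−1 = 7, the allowed l_f values are {2, 4}.
For l_f = 2: m_f ∈ {m_i−1, m_i, m_i+1} ∩ [−2, 2] = {0, 1, 2} → 3 states.
For l_f = 4: m_f ∈ {m_i−1, m_i, m_i+1} ∩ [−4, 4] = {0, 1, 2} → 3 states.
Total: 6.

6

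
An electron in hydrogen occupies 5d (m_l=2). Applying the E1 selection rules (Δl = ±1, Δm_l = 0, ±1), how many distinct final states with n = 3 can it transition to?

E1 requires Δl = ±1, so l_f ∈ {1, 3}; with 0 ≤ l_f ≤ n_f−1 = 2, the allowed l_f values are {1}.
For l_f = 1: m_f ∈ {m_i−1, m_i, m_i+1} ∩ [−1, 1] = {1} → 1 state.
Total: 1.

1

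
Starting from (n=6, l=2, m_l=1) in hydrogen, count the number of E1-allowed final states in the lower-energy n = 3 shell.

E1 requires Δl = ±1, so l_f ∈ {1, 3}; with 0 ≤ l_f ≤ n_f−1 = 2, the allowed l_f values are {1}.
For l_f = 1: m_f ∈ {m_i−1, m_i, m_i+1} ∩ [−1, 1] = {0, 1} → 2 states.
Total: 2.

2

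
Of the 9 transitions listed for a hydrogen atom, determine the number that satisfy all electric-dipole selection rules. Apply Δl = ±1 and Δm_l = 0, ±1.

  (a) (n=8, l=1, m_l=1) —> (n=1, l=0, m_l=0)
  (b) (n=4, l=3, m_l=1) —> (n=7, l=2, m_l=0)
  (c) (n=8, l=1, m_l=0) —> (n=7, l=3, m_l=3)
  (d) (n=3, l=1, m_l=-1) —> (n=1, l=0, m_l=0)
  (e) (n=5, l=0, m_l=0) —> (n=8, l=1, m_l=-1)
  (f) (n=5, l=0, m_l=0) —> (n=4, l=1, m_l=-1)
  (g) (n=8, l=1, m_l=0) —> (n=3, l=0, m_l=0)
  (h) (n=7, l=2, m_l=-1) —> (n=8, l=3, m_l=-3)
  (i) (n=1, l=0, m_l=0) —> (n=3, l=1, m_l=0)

(a) allowed
(b) allowed
(c) forbidden — Δl = +2 (E1 requires Δl = ±1); Δm_l = +3 (E1 requires Δm_l = 0, ±1)
(d) allowed
(e) allowed
(f) allowed
(g) allowed
(h) forbidden — Δm_l = -2 (E1 requires Δm_l = 0, ±1)
(i) allowed
Total allowed: 7 of 9.

7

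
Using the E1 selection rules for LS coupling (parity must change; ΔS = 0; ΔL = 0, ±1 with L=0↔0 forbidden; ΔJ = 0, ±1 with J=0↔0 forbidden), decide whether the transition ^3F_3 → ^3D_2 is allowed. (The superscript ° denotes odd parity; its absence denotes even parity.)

forbidden

Reading off the term symbols: S 1→1, L 3→2, J 3→2, parity even→even.
Parity must change: even → even — fails.
ΔS = 0: S: 1 → 1 — passes.
ΔL = 0, ±1 (not L=0↔0): L: 3 → 2, ΔL = -1 — passes.
ΔJ = 0, ±1 (not J=0↔0): J: 3 → 2, ΔJ = -1 — passes.
Rule(s) violated: parity.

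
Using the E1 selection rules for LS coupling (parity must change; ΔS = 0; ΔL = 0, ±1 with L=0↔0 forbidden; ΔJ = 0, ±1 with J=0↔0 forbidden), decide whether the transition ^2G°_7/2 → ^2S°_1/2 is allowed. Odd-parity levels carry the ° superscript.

forbidden

Parity must change: odd → odd — ✗.
ΔS = 0: S: 1/2 → 1/2 — ✓.
ΔL = 0, ±1 (not L=0↔0): L: 4 → 0, ΔL = -4 — ✗.
ΔJ = 0, ±1 (not J=0↔0): J: 7/2 → 1/2, ΔJ = -3 — ✗.
Rule(s) violated: parity, ΔL, ΔJ.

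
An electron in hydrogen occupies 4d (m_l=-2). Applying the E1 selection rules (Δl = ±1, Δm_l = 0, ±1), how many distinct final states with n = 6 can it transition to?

E1 requires Δl = ±1, so l_f ∈ {1, 3}; with 0 ≤ l_f ≤ n_f−1 = 5, the allowed l_f values are {1, 3}.
For l_f = 1: m_f ∈ {m_i−1, m_i, m_i+1} ∩ [−1, 1] = {-1} → 1 state.
For l_f = 3: m_f ∈ {m_i−1, m_i, m_i+1} ∩ [−3, 3] = {-3, -2, -1} → 3 states.
Total: 4.

4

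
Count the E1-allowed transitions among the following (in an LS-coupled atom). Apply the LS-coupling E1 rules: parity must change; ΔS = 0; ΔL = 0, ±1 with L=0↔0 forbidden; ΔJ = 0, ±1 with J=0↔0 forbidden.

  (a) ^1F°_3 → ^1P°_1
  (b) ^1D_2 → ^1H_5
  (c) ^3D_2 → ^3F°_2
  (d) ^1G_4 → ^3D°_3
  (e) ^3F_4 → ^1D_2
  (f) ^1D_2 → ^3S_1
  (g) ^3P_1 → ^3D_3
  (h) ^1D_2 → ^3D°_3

1

(a) forbidden (parity, ΔL, ΔJ fail)
(b) forbidden (parity, ΔL, ΔJ fail)
(c) allowed
(d) forbidden (ΔS, ΔL fail)
(e) forbidden (parity, ΔS, ΔJ fail)
(f) forbidden (parity, ΔS, ΔL fail)
(g) forbidden (parity, ΔJ fail)
(h) forbidden (ΔS fails)
Total allowed: 1 of 8.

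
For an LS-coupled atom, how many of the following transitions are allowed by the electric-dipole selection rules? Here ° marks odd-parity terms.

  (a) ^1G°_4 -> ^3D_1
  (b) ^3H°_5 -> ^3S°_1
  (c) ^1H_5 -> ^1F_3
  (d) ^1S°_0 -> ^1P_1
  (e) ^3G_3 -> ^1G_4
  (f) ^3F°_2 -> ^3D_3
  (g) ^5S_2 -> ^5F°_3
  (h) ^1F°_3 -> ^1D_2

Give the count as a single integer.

3

(a) forbidden (ΔS, ΔL, ΔJ fail)
(b) forbidden (parity, ΔL, ΔJ fail)
(c) forbidden (parity, ΔL, ΔJ fail)
(d) allowed
(e) forbidden (parity, ΔS fail)
(f) allowed
(g) forbidden (ΔL fails)
(h) allowed
Total allowed: 3 of 8.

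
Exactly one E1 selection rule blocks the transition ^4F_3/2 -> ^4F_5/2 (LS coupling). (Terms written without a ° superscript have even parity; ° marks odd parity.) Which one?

Parity must change: even → even — fails.
ΔS = 0: S: 3/2 → 3/2 — passes.
ΔL = 0, ±1 (not L=0↔0): L: 3 → 3, ΔL = +0 — passes.
ΔJ = 0, ±1 (not J=0↔0): J: 3/2 → 5/2, ΔJ = +1 — passes.

parity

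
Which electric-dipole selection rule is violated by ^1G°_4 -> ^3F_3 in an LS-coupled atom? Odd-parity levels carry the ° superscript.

Initial level: S=0, L=4, J=4, parity odd. Final level: S=1, L=3, J=3, parity even.
Parity must change: odd → even — satisfied.
ΔS = 0: S: 0 → 1 — violated.
ΔL = 0, ±1 (not L=0↔0): L: 4 → 3, ΔL = -1 — satisfied.
ΔJ = 0, ±1 (not J=0↔0): J: 4 → 3, ΔJ = -1 — satisfied.

the ΔS = 0 rule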